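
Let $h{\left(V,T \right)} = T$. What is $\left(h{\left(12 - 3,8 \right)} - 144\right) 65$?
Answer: $-8840$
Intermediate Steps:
$\left(h{\left(12 - 3,8 \right)} - 144\right) 65 = \left(8 - 144\right) 65 = \left(-136\right) 65 = -8840$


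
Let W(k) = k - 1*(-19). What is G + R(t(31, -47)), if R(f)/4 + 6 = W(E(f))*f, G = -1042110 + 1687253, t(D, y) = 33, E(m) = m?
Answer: 651983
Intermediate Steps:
W(k) = 19 + k (W(k) = k + 19 = 19 + k)
G = 645143
R(f) = -24 + 4*f*(19 + f) (R(f) = -24 + 4*((19 + f)*f) = -24 + 4*(f*(19 + f)) = -24 + 4*f*(19 + f))
G + R(t(31, -47)) = 645143 + (-24 + 4*33*(19 + 33)) = 645143 + (-24 + 4*33*52) = 645143 + (-24 + 6864) = 645143 + 6840 = 651983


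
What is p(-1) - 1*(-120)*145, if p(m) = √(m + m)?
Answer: 17400 + I*√2 ≈ 17400.0 + 1.4142*I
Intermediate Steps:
p(m) = √2*√m (p(m) = √(2*m) = √2*√m)
p(-1) - 1*(-120)*145 = √2*√(-1) - 1*(-120)*145 = √2*I + 120*145 = I*√2 + 17400 = 17400 + I*√2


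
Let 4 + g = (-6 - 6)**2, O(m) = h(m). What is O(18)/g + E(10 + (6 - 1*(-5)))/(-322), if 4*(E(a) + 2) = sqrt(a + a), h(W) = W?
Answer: 31/230 - sqrt(42)/1288 ≈ 0.12975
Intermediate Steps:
O(m) = m
g = 140 (g = -4 + (-6 - 6)**2 = -4 + (-12)**2 = -4 + 144 = 140)
E(a) = -2 + sqrt(2)*sqrt(a)/4 (E(a) = -2 + sqrt(a + a)/4 = -2 + sqrt(2*a)/4 = -2 + (sqrt(2)*sqrt(a))/4 = -2 + sqrt(2)*sqrt(a)/4)
O(18)/g + E(10 + (6 - 1*(-5)))/(-322) = 18/140 + (-2 + sqrt(2)*sqrt(10 + (6 - 1*(-5)))/4)/(-322) = 18*(1/140) + (-2 + sqrt(2)*sqrt(10 + (6 + 5))/4)*(-1/322) = 9/70 + (-2 + sqrt(2)*sqrt(10 + 11)/4)*(-1/322) = 9/70 + (-2 + sqrt(2)*sqrt(21)/4)*(-1/322) = 9/70 + (-2 + sqrt(42)/4)*(-1/322) = 9/70 + (1/161 - sqrt(42)/1288) = 31/230 - sqrt(42)/1288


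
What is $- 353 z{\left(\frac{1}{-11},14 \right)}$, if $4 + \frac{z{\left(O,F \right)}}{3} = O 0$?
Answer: $4236$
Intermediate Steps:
$z{\left(O,F \right)} = -12$ ($z{\left(O,F \right)} = -12 + 3 O 0 = -12 + 3 \cdot 0 = -12 + 0 = -12$)
$- 353 z{\left(\frac{1}{-11},14 \right)} = \left(-353\right) \left(-12\right) = 4236$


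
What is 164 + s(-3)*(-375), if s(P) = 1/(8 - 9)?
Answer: 539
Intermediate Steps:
s(P) = -1 (s(P) = 1/(-1) = -1)
164 + s(-3)*(-375) = 164 - 1*(-375) = 164 + 375 = 539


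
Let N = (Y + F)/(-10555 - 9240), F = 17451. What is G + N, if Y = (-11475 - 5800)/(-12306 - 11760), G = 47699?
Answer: 22722738239489/476386470 ≈ 47698.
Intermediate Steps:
Y = 17275/24066 (Y = -17275/(-24066) = -17275*(-1/24066) = 17275/24066 ≈ 0.71782)
N = -419993041/476386470 (N = (17275/24066 + 17451)/(-10555 - 9240) = (419993041/24066)/(-19795) = (419993041/24066)*(-1/19795) = -419993041/476386470 ≈ -0.88162)
G + N = 47699 - 419993041/476386470 = 22722738239489/476386470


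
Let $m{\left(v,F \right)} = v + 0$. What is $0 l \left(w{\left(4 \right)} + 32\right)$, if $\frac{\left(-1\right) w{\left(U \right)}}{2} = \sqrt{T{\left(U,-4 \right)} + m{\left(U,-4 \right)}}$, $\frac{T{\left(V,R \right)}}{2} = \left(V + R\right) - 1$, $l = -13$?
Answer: $0$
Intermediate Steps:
$m{\left(v,F \right)} = v$
$T{\left(V,R \right)} = -2 + 2 R + 2 V$ ($T{\left(V,R \right)} = 2 \left(\left(V + R\right) - 1\right) = 2 \left(\left(R + V\right) - 1\right) = 2 \left(-1 + R + V\right) = -2 + 2 R + 2 V$)
$w{\left(U \right)} = - 2 \sqrt{-10 + 3 U}$ ($w{\left(U \right)} = - 2 \sqrt{\left(-2 + 2 \left(-4\right) + 2 U\right) + U} = - 2 \sqrt{\left(-2 - 8 + 2 U\right) + U} = - 2 \sqrt{\left(-10 + 2 U\right) + U} = - 2 \sqrt{-10 + 3 U}$)
$0 l \left(w{\left(4 \right)} + 32\right) = 0 \left(-13\right) \left(- 2 \sqrt{-10 + 3 \cdot 4} + 32\right) = 0 \left(- 2 \sqrt{-10 + 12} + 32\right) = 0 \left(- 2 \sqrt{2} + 32\right) = 0 \left(32 - 2 \sqrt{2}\right) = 0$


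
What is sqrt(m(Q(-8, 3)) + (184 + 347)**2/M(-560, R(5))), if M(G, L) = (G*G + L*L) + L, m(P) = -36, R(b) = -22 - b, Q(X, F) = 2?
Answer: 3*I*sqrt(385296221458)/314302 ≈ 5.9248*I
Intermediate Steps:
M(G, L) = L + G**2 + L**2 (M(G, L) = (G**2 + L**2) + L = L + G**2 + L**2)
sqrt(m(Q(-8, 3)) + (184 + 347)**2/M(-560, R(5))) = sqrt(-36 + (184 + 347)**2/((-22 - 1*5) + (-560)**2 + (-22 - 1*5)**2)) = sqrt(-36 + 531**2/((-22 - 5) + 313600 + (-22 - 5)**2)) = sqrt(-36 + 281961/(-27 + 313600 + (-27)**2)) = sqrt(-36 + 281961/(-27 + 313600 + 729)) = sqrt(-36 + 281961/314302) = sqrt(-11032911/314302) = 3*I*sqrt(385296221458)/314302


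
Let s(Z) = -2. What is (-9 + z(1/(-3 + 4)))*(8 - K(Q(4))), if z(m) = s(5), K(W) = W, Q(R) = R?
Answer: -44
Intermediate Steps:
z(m) = -2
(-9 + z(1/(-3 + 4)))*(8 - K(Q(4))) = (-9 - 2)*(8 - 1*4) = -11*(8 - 4) = -11*4 = -44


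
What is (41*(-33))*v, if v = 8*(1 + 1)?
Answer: -21648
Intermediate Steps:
v = 16 (v = 8*2 = 16)
(41*(-33))*v = (41*(-33))*16 = -1353*16 = -21648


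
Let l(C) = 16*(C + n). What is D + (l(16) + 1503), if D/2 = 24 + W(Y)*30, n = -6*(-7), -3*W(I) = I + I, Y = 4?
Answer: 2319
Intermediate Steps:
W(I) = -2*I/3 (W(I) = -(I + I)/3 = -2*I/3)
n = 42
D = -112 (D = 2*(24 - 2/3*4*30) = 2*(24 - 8/3*30) = 2*(24 - 80) = 2*(-56) = -112)
l(C) = 672 + 16*C (l(C) = 16*(C + 42) = 16*(42 + C) = 672 + 16*C)
D + (l(16) + 1503) = -112 + ((672 + 16*16) + 1503) = -112 + ((672 + 256) + 1503) = -112 + (928 + 1503) = -112 + 2431 = 2319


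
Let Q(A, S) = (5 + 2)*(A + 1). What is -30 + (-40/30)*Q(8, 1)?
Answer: -114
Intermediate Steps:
Q(A, S) = 7 + 7*A (Q(A, S) = 7*(1 + A) = 7 + 7*A)
-30 + (-40/30)*Q(8, 1) = -30 + (-40/30)*(7 + 7*8) = -30 + (-40*1/30)*(7 + 56) = -30 - 4/3*63 = -30 - 84 = -114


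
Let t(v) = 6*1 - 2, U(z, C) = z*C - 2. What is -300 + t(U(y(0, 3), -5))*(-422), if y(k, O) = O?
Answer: -1988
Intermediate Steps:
U(z, C) = -2 + C*z (U(z, C) = C*z - 2 = -2 + C*z)
t(v) = 4 (t(v) = 6 - 2 = 4)
-300 + t(U(y(0, 3), -5))*(-422) = -300 + 4*(-422) = -300 - 1688 = -1988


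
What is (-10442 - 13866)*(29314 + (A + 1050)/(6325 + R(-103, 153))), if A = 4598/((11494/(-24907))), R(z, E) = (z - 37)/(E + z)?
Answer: -129444277128602684/181668417 ≈ -7.1253e+8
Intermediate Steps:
R(z, E) = (-37 + z)/(E + z)
A = -57261193/5747 (A = 4598/((11494*(-1/24907))) = 4598/(-11494/24907) = 4598*(-24907/11494) = -57261193/5747 ≈ -9963.7)
(-10442 - 13866)*(29314 + (A + 1050)/(6325 + R(-103, 153))) = (-10442 - 13866)*(29314 + (-57261193/5747 + 1050)/(6325 + (-37 - 103)/(153 - 103))) = -24308*(29314 - 51226843/(5747*(6325 - 140/50))) = -24308*(29314 - 51226843/(5747*(6325 + (1/50)*(-140)))) = -24308*(29314 - 51226843/(5747*(6325 - 14/5))) = -24308*(29314 - 51226843/(5747*31611/5)) = -24308*(29314 - 51226843/5747*5/31611) = -24308*(29314 - 256134215/181668417) = -24308*5325171841723/181668417 = -129444277128602684/181668417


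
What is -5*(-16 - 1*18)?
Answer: 170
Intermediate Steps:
-5*(-16 - 1*18) = -5*(-16 - 18) = -5*(-34) = 170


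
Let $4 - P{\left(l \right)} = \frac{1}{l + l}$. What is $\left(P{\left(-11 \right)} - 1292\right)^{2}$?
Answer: $\frac{802872225}{484} \approx 1.6588 \cdot 10^{6}$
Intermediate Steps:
$P{\left(l \right)} = 4 - \frac{1}{2 l}$ ($P{\left(l \right)} = 4 - \frac{1}{l + l} = 4 - \frac{1}{2 l}$)
$\left(P{\left(-11 \right)} - 1292\right)^{2} = \left(\left(4 - \frac{1}{2 \left(-11\right)}\right) - 1292\right)^{2} = \left(\left(4 - - \frac{1}{22}\right) - 1292\right)^{2} = \left(\left(4 + \frac{1}{22}\right) - 1292\right)^{2} = \left(\frac{89}{22} - 1292\right)^{2} = \left(- \frac{28335}{22}\right)^{2} = \frac{802872225}{484}$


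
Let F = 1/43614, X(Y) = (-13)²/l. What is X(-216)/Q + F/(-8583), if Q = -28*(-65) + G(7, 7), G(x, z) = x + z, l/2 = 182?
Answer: 2433177577/9611527188312 ≈ 0.00025315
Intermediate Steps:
l = 364 (l = 2*182 = 364)
X(Y) = 13/28 (X(Y) = (-13)²/364 = 169*(1/364) = 13/28)
F = 1/43614 ≈ 2.2928e-5
Q = 1834 (Q = -28*(-65) + (7 + 7) = 1820 + 14 = 1834)
X(-216)/Q + F/(-8583) = (13/28)/1834 + (1/43614)/(-8583) = (13/28)*(1/1834) + (1/43614)*(-1/8583) = 13/51352 - 1/374338962 = 2433177577/9611527188312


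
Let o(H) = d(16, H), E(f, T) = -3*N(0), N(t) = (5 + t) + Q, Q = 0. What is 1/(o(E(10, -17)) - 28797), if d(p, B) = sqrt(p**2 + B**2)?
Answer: -28797/829266728 - sqrt(481)/829266728 ≈ -3.4752e-5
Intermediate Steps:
N(t) = 5 + t (N(t) = (5 + t) + 0 = 5 + t)
E(f, T) = -15 (E(f, T) = -3*(5 + 0) = -3*5 = -15)
d(p, B) = sqrt(B**2 + p**2)
o(H) = sqrt(256 + H**2) (o(H) = sqrt(H**2 + 16**2) = sqrt(H**2 + 256) = sqrt(256 + H**2))
1/(o(E(10, -17)) - 28797) = 1/(sqrt(256 + (-15)**2) - 28797) = 1/(sqrt(256 + 225) - 28797) = 1/(sqrt(481) - 28797) = 1/(-28797 + sqrt(481))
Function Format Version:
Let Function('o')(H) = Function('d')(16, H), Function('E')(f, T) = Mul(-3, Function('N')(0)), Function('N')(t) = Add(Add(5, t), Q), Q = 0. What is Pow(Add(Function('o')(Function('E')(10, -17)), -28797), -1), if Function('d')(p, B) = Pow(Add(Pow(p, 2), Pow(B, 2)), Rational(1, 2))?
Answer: Add(Rational(-28797, 829266728), Mul(Rational(-1, 829266728), Pow(481, Rational(1, 2)))) ≈ -3.4752e-5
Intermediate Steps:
Function('N')(t) = Add(5, t) (Function('N')(t) = Add(Add(5, t), 0) = Add(5, t))
Function('E')(f, T) = -15 (Function('E')(f, T) = Mul(-3, Add(5, 0)) = Mul(-3, 5) = -15)
Function('d')(p, B) = Pow(Add(Pow(B, 2), Pow(p, 2)), Rational(1, 2))
Function('o')(H) = Pow(Add(256, Pow(H, 2)), Rational(1, 2)) (Function('o')(H) = Pow(Add(Pow(H, 2), Pow(16, 2)), Rational(1, 2)) = Pow(Add(Pow(H, 2), 256), Rational(1, 2)) = Pow(Add(256, Pow(H, 2)), Rational(1, 2)))
Pow(Add(Function('o')(Function('E')(10, -17)), -28797), -1) = Pow(Add(Pow(Add(256, Pow(-15, 2)), Rational(1, 2)), -28797), -1) = Pow(Add(Pow(Add(256, 225), Rational(1, 2)), -28797), -1) = Pow(Add(Pow(481, Rational(1, 2)), -28797), -1) = Pow(Add(-28797, Pow(481, Rational(1, 2))), -1)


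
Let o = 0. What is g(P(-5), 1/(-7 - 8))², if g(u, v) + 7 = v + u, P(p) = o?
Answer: 11236/225 ≈ 49.938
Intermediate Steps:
P(p) = 0
g(u, v) = -7 + u + v (g(u, v) = -7 + (v + u) = -7 + (u + v) = -7 + u + v)
g(P(-5), 1/(-7 - 8))² = (-7 + 0 + 1/(-7 - 8))² = (-7 + 0 + 1/(-15))² = (-7 + 0 - 1/15)² = (-106/15)² = 11236/225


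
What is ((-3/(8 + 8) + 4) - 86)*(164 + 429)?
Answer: -779795/16 ≈ -48737.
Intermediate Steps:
((-3/(8 + 8) + 4) - 86)*(164 + 429) = ((-3/16 + 4) - 86)*593 = (61/16 - 86)*593 = -1315/16*593 = -779795/16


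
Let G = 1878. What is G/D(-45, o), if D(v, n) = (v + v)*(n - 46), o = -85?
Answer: 313/1965 ≈ 0.15929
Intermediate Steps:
D(v, n) = 2*v*(-46 + n) (D(v, n) = (2*v)*(-46 + n) = 2*v*(-46 + n))
G/D(-45, o) = 1878/((2*(-45)*(-46 - 85))) = 1878/((2*(-45)*(-131))) = 1878/11790 = 1878*(1/11790) = 313/1965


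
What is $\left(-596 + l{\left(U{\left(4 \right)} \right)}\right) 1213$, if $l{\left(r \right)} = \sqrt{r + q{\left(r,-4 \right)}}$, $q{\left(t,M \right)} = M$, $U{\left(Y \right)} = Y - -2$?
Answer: $-722948 + 1213 \sqrt{2} \approx -7.2123 \cdot 10^{5}$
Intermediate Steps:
$U{\left(Y \right)} = 2 + Y$ ($U{\left(Y \right)} = Y + 2 = 2 + Y$)
$l{\left(r \right)} = \sqrt{-4 + r}$ ($l{\left(r \right)} = \sqrt{r - 4} = \sqrt{-4 + r}$)
$\left(-596 + l{\left(U{\left(4 \right)} \right)}\right) 1213 = \left(-596 + \sqrt{-4 + \left(2 + 4\right)}\right) 1213 = \left(-596 + \sqrt{-4 + 6}\right) 1213 = \left(-596 + \sqrt{2}\right) 1213 = -722948 + 1213 \sqrt{2}$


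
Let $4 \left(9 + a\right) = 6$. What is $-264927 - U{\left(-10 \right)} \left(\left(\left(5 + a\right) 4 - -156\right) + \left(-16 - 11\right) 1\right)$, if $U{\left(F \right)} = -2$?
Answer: $-264689$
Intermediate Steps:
$a = - \frac{15}{2}$ ($a = -9 + \frac{1}{4} \cdot 6 = -9 + \frac{3}{2} = - \frac{15}{2} \approx -7.5$)
$-264927 - U{\left(-10 \right)} \left(\left(\left(5 + a\right) 4 - -156\right) + \left(-16 - 11\right) 1\right) = -264927 - - 2 \left(\left(\left(5 - \frac{15}{2}\right) 4 - -156\right) + \left(-16 - 11\right) 1\right) = -264927 - - 2 \left(\left(\left(- \frac{5}{2}\right) 4 + 156\right) - 27\right) = -264927 - - 2 \left(\left(-10 + 156\right) - 27\right) = -264927 - - 2 \left(146 - 27\right) = -264927 - \left(-2\right) 119 = -264927 - -238 = -264927 + 238 = -264689$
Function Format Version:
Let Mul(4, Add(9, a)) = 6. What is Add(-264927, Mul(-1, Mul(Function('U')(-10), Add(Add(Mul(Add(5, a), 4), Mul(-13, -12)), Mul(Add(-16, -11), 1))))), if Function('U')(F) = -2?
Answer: -264689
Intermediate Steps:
a = Rational(-15, 2) (a = Add(-9, Mul(Rational(1, 4), 6)) = Add(-9, Rational(3, 2)) = Rational(-15, 2) ≈ -7.5000)
Add(-264927, Mul(-1, Mul(Function('U')(-10), Add(Add(Mul(Add(5, a), 4), Mul(-13, -12)), Mul(Add(-16, -11), 1))))) = Add(-264927, Mul(-1, Mul(-2, Add(Add(Mul(Add(5, Rational(-15, 2)), 4), Mul(-13, -12)), Mul(Add(-16, -11), 1))))) = Add(-264927, Mul(-1, Mul(-2, Add(Add(Mul(Rational(-5, 2), 4), 156), Mul(-27, 1))))) = Add(-264927, Mul(-1, Mul(-2, Add(Add(-10, 156), -27)))) = Add(-264927, Mul(-1, Mul(-2, Add(146, -27)))) = Add(-264927, Mul(-1, Mul(-2, 119))) = Add(-264927, Mul(-1, -238)) = Add(-264927, 238) = -264689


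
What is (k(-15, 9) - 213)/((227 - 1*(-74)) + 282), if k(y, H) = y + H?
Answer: -219/583 ≈ -0.37564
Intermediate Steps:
k(y, H) = H + y
(k(-15, 9) - 213)/((227 - 1*(-74)) + 282) = ((9 - 15) - 213)/((227 - 1*(-74)) + 282) = (-6 - 213)/((227 + 74) + 282) = -219/(301 + 282) = -219/583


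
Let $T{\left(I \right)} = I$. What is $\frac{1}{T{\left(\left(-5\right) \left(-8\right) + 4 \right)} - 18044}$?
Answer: $- \frac{1}{18000} \approx -5.5556 \cdot 10^{-5}$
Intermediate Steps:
$\frac{1}{T{\left(\left(-5\right) \left(-8\right) + 4 \right)} - 18044} = \frac{1}{\left(\left(-5\right) \left(-8\right) + 4\right) - 18044} = \frac{1}{\left(40 + 4\right) - 18044} = \frac{1}{44 - 18044} = \frac{1}{-18000} = - \frac{1}{18000}$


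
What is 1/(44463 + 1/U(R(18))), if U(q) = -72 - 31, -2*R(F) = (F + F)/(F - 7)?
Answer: 103/4579688 ≈ 2.2491e-5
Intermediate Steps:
R(F) = -F/(-7 + F) (R(F) = -(F + F)/(2*(F - 7)) = -2*F/(2*(-7 + F)) = -F/(-7 + F))
U(q) = -103
1/(44463 + 1/U(R(18))) = 1/(44463 + 1/(-103)) = 1/(44463 - 1/103) = 1/(4579688/103) = 103/4579688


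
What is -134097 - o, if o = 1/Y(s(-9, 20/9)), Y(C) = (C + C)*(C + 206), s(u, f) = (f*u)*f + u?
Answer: -177118804041/1320826 ≈ -1.3410e+5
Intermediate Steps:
s(u, f) = u + u*f² (s(u, f) = u*f² + u = u + u*f²)
Y(C) = 2*C*(206 + C) (Y(C) = (2*C)*(206 + C) = 2*C*(206 + C))
o = -81/1320826 (o = 1/(2*(-9*(1 + (20/9)²))*(206 - 9*(1 + (20/9)²))) = 1/(2*(-9*(1 + 400/81))*(206 - 9*(1 + 400/81))) = 1/(2*(-9*481/81)*(206 - 9*481/81)) = 1/(2*(-481/9)*(206 - 481/9)) = 1/(2*(-481/9)*(1373/9)) = 1/(-1320826/81) = -81/1320826 ≈ -6.1325e-5)
-134097 - o = -134097 - 1*(-81/1320826) = -134097 + 81/1320826 = -177118804041/1320826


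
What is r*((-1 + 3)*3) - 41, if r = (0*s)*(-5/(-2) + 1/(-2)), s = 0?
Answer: -41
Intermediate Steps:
r = 0 (r = (0*0)*(-5/(-2) + 1/(-2)) = 0*(-5*(-1/2) + 1*(-1/2)) = 0*(5/2 - 1/2) = 0*2 = 0)
r*((-1 + 3)*3) - 41 = 0*((-1 + 3)*3) - 41 = 0*(2*3) - 41 = 0*6 - 41 = 0 - 41 = -41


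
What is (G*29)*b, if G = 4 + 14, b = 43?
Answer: 22446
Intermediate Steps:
G = 18
(G*29)*b = (18*29)*43 = 522*43 = 22446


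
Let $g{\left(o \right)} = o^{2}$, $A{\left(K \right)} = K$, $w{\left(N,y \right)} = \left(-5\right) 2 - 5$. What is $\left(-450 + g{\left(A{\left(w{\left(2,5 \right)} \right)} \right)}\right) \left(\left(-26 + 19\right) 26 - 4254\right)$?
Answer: $998100$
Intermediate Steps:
$w{\left(N,y \right)} = -15$ ($w{\left(N,y \right)} = -10 - 5 = -15$)
$\left(-450 + g{\left(A{\left(w{\left(2,5 \right)} \right)} \right)}\right) \left(\left(-26 + 19\right) 26 - 4254\right) = \left(-450 + \left(-15\right)^{2}\right) \left(\left(-26 + 19\right) 26 - 4254\right) = \left(-450 + 225\right) \left(\left(-7\right) 26 - 4254\right) = - 225 \left(-182 - 4254\right) = \left(-225\right) \left(-4436\right) = 998100$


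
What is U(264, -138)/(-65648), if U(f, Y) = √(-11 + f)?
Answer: -√253/65648 ≈ -0.00024229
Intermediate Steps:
U(264, -138)/(-65648) = √(-11 + 264)/(-65648) = √253*(-1/65648) = -√253/65648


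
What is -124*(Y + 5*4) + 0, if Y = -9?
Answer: -1364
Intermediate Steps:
-124*(Y + 5*4) + 0 = -124*(-9 + 5*4) + 0 = -124*(-9 + 20) + 0 = -124*11 + 0 = -1364 + 0 = -1364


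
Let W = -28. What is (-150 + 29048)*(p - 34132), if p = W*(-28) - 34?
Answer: -964673036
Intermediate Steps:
p = 750 (p = -28*(-28) - 34 = 784 - 34 = 750)
(-150 + 29048)*(p - 34132) = (-150 + 29048)*(750 - 34132) = 28898*(-33382) = -964673036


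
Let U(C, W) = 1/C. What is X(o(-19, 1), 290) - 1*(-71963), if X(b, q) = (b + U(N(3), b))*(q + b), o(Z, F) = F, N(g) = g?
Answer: 72351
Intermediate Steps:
X(b, q) = (⅓ + b)*(b + q) (X(b, q) = (b + 1/3)*(q + b) = (b + ⅓)*(b + q) = (⅓ + b)*(b + q))
X(o(-19, 1), 290) - 1*(-71963) = (1² + (⅓)*1 + (⅓)*290 + 1*290) - 1*(-71963) = (1 + ⅓ + 290/3 + 290) + 71963 = 388 + 71963 = 72351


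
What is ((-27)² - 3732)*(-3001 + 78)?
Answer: 8777769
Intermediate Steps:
((-27)² - 3732)*(-3001 + 78) = (729 - 3732)*(-2923) = -3003*(-2923) = 8777769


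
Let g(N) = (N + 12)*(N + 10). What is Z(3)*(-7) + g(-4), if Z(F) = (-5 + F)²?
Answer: 20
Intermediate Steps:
g(N) = (10 + N)*(12 + N) (g(N) = (12 + N)*(10 + N) = (10 + N)*(12 + N))
Z(3)*(-7) + g(-4) = (-5 + 3)²*(-7) + (120 + (-4)² + 22*(-4)) = (-2)²*(-7) + (120 + 16 - 88) = 4*(-7) + 48 = -28 + 48 = 20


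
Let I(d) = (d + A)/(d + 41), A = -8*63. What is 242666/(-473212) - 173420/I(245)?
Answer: 11735181355473/61280954 ≈ 1.9150e+5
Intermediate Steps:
A = -504
I(d) = (-504 + d)/(41 + d) (I(d) = (d - 504)/(d + 41) = (-504 + d)/(41 + d))
242666/(-473212) - 173420/I(245) = 242666/(-473212) - 173420*(41 + 245)/(-504 + 245) = 242666*(-1/473212) - 173420/(-259/286) = -121333/236606 - 173420/((1/286)*(-259)) = -121333/236606 - 173420/(-259/286) = -121333/236606 - 173420*(-286/259) = -121333/236606 + 49598120/259 = 11735181355473/61280954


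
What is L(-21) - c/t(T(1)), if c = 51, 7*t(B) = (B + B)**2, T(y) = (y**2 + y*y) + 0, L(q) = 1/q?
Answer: -7513/336 ≈ -22.360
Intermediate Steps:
L(q) = 1/q
T(y) = 2*y**2 (T(y) = (y**2 + y**2) + 0 = 2*y**2 + 0 = 2*y**2)
t(B) = 4*B**2/7 (t(B) = (B + B)**2/7 = (2*B)**2/7 = (4*B**2)/7 = 4*B**2/7)
L(-21) - c/t(T(1)) = 1/(-21) - 51/(4*(2*1**2)**2/7) = -1/21 - 51/(4*(2*1)**2/7) = -1/21 - 51/((4/7)*2**2) = -1/21 - 51/((4/7)*4) = -1/21 - 51/16/7 = -1/21 - 51*7/16 = -1/21 - 1*357/16 = -1/21 - 357/16 = -7513/336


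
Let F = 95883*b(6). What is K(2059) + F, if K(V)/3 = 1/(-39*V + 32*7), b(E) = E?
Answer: 46068137943/80077 ≈ 5.7530e+5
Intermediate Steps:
K(V) = 3/(224 - 39*V) (K(V) = 3/(-39*V + 32*7) = 3/(-39*V + 224) = 3/(224 - 39*V))
F = 575298 (F = 95883*6 = 575298)
K(2059) + F = -3/(-224 + 39*2059) + 575298 = -3/(-224 + 80301) + 575298 = -3/80077 + 575298 = 46068137943/80077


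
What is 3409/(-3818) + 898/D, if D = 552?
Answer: 731/996 ≈ 0.73394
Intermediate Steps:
3409/(-3818) + 898/D = 3409/(-3818) + 898/552 = 3409*(-1/3818) + 898*(1/552) = -3409/3818 + 449/276 = 731/996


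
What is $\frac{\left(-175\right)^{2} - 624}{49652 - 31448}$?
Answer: $\frac{30001}{18204} \approx 1.648$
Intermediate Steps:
$\frac{\left(-175\right)^{2} - 624}{49652 - 31448} = \frac{30625 - 624}{18204} = 30001 \cdot \frac{1}{18204} = \frac{30001}{18204}$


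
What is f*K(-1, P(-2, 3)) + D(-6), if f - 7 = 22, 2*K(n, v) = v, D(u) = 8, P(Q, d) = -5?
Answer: -129/2 ≈ -64.500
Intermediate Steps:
K(n, v) = v/2
f = 29 (f = 7 + 22 = 29)
f*K(-1, P(-2, 3)) + D(-6) = 29*((½)*(-5)) + 8 = 29*(-5/2) + 8 = -145/2 + 8 = -129/2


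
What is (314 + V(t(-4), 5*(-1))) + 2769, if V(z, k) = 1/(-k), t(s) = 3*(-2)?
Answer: 15416/5 ≈ 3083.2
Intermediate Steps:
t(s) = -6
V(z, k) = -1/k
(314 + V(t(-4), 5*(-1))) + 2769 = (314 - 1/(5*(-1))) + 2769 = (314 - 1/(-5)) + 2769 = (314 - 1*(-⅕)) + 2769 = (314 + ⅕) + 2769 = 1571/5 + 2769 = 15416/5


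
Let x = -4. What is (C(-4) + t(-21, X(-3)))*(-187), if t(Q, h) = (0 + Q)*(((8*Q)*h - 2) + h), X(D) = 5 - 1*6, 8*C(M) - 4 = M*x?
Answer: 1294975/2 ≈ 6.4749e+5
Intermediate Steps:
C(M) = ½ - M/2 (C(M) = ½ + (M*(-4))/8 = ½ + (-4*M)/8 = ½ - M/2)
X(D) = -1 (X(D) = 5 - 6 = -1)
t(Q, h) = Q*(-2 + h + 8*Q*h) (t(Q, h) = Q*((8*Q*h - 2) + h) = Q*((-2 + 8*Q*h) + h) = Q*(-2 + h + 8*Q*h))
(C(-4) + t(-21, X(-3)))*(-187) = ((½ - ½*(-4)) - 21*(-2 - 1 + 8*(-21)*(-1)))*(-187) = ((½ + 2) - 21*(-2 - 1 + 168))*(-187) = (5/2 - 21*165)*(-187) = (5/2 - 3465)*(-187) = -6925/2*(-187) = 1294975/2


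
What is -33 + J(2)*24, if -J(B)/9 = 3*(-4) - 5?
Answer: 3639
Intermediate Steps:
J(B) = 153 (J(B) = -9*(3*(-4) - 5) = -9*(-12 - 5) = -9*(-17) = 153)
-33 + J(2)*24 = -33 + 153*24 = -33 + 3672 = 3639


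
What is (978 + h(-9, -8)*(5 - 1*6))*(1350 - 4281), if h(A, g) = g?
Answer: -2889966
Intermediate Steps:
(978 + h(-9, -8)*(5 - 1*6))*(1350 - 4281) = (978 - 8*(5 - 1*6))*(1350 - 4281) = (978 - 8*(5 - 6))*(-2931) = (978 - 8*(-1))*(-2931) = (978 + 8)*(-2931) = 986*(-2931) = -2889966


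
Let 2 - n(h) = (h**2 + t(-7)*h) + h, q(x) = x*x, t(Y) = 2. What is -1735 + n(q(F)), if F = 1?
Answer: -1737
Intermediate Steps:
q(x) = x**2
n(h) = 2 - h**2 - 3*h (n(h) = 2 - ((h**2 + 2*h) + h) = 2 - (h**2 + 3*h) = 2 + (-h**2 - 3*h) = 2 - h**2 - 3*h)
-1735 + n(q(F)) = -1735 + (2 - (1**2)**2 - 3*1**2) = -1735 + (2 - 1*1**2 - 3*1) = -1735 + (2 - 1*1 - 3) = -1735 + (2 - 1 - 3) = -1735 - 2 = -1737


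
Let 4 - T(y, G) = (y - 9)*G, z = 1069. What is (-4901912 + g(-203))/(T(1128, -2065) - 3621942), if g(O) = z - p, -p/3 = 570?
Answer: 4899133/1311203 ≈ 3.7364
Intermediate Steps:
p = -1710 (p = -3*570 = -1710)
g(O) = 2779 (g(O) = 1069 - 1*(-1710) = 1069 + 1710 = 2779)
T(y, G) = 4 - G*(-9 + y) (T(y, G) = 4 - (y - 9)*G = 4 - (-9 + y)*G = 4 - G*(-9 + y))
(-4901912 + g(-203))/(T(1128, -2065) - 3621942) = (-4901912 + 2779)/((4 + 9*(-2065) - 1*(-2065)*1128) - 3621942) = -4899133/((4 - 18585 + 2329320) - 3621942) = -4899133/(2310739 - 3621942) = -4899133/(-1311203) = -4899133*(-1/1311203) = 4899133/1311203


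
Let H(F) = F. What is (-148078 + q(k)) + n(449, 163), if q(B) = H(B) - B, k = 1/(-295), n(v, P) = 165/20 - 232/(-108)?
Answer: -15991301/108 ≈ -1.4807e+5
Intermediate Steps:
n(v, P) = 1123/108 (n(v, P) = 165*(1/20) - 232*(-1/108) = 33/4 + 58/27 = 1123/108)
k = -1/295 ≈ -0.0033898
q(B) = 0 (q(B) = B - B = 0)
(-148078 + q(k)) + n(449, 163) = (-148078 + 0) + 1123/108 = -148078 + 1123/108 = -15991301/108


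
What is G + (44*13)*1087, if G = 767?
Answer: 622531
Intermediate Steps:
G + (44*13)*1087 = 767 + (44*13)*1087 = 767 + 572*1087 = 767 + 621764 = 622531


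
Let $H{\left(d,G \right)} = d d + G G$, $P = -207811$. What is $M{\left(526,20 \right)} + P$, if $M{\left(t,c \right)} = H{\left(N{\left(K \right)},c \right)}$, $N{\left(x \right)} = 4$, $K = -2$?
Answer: $-207395$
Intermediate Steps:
$H{\left(d,G \right)} = G^{2} + d^{2}$ ($H{\left(d,G \right)} = d^{2} + G^{2} = G^{2} + d^{2}$)
$M{\left(t,c \right)} = 16 + c^{2}$ ($M{\left(t,c \right)} = c^{2} + 4^{2} = c^{2} + 16 = 16 + c^{2}$)
$M{\left(526,20 \right)} + P = \left(16 + 20^{2}\right) - 207811 = \left(16 + 400\right) - 207811 = 416 - 207811 = -207395$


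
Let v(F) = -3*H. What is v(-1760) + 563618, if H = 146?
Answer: 563180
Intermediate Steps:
v(F) = -438 (v(F) = -3*146 = -438)
v(-1760) + 563618 = -438 + 563618 = 563180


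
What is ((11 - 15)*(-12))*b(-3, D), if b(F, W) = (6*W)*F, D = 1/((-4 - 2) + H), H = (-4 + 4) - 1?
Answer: 864/7 ≈ 123.43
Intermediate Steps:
H = -1 (H = 0 - 1 = -1)
D = -1/7 (D = 1/((-4 - 2) - 1) = 1/(-6 - 1) = 1/(-7) = -1/7 ≈ -0.14286)
b(F, W) = 6*F*W
((11 - 15)*(-12))*b(-3, D) = ((11 - 15)*(-12))*(6*(-3)*(-1/7)) = -4*(-12)*(18/7) = 48*(18/7) = 864/7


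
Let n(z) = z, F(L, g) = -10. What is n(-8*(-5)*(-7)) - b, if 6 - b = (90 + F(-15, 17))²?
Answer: 6114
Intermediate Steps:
b = -6394 (b = 6 - (90 - 10)² = 6 - 1*80² = 6 - 1*6400 = 6 - 6400 = -6394)
n(-8*(-5)*(-7)) - b = -8*(-5)*(-7) - 1*(-6394) = 40*(-7) + 6394 = -280 + 6394 = 6114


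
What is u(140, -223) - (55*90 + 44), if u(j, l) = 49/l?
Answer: -1113711/223 ≈ -4994.2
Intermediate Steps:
u(140, -223) - (55*90 + 44) = 49/(-223) - (55*90 + 44) = 49*(-1/223) - (4950 + 44) = -49/223 - 1*4994 = -49/223 - 4994 = -1113711/223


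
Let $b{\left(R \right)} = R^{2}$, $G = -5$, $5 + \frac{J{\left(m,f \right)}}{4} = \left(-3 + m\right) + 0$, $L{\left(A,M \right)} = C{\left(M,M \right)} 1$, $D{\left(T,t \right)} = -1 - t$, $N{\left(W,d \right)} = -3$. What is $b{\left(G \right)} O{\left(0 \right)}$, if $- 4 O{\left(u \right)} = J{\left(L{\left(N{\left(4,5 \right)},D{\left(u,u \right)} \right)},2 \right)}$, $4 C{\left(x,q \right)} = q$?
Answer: $\frac{825}{4} \approx 206.25$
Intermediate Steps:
$C{\left(x,q \right)} = \frac{q}{4}$
$L{\left(A,M \right)} = \frac{M}{4}$ ($L{\left(A,M \right)} = \frac{M}{4} \cdot 1 = \frac{M}{4}$)
$J{\left(m,f \right)} = -32 + 4 m$ ($J{\left(m,f \right)} = -20 + 4 \left(\left(-3 + m\right) + 0\right) = -20 + 4 \left(-3 + m\right) = -20 + \left(-12 + 4 m\right) = -32 + 4 m$)
$O{\left(u \right)} = \frac{33}{4} + \frac{u}{4}$ ($O{\left(u \right)} = - \frac{-32 + 4 \frac{-1 - u}{4}}{4} = - \frac{-32 + 4 \left(- \frac{1}{4} - \frac{u}{4}\right)}{4} = - \frac{-32 - \left(1 + u\right)}{4} = - \frac{-33 - u}{4} = \frac{33}{4} + \frac{u}{4}$)
$b{\left(G \right)} O{\left(0 \right)} = \left(-5\right)^{2} \left(\frac{33}{4} + \frac{1}{4} \cdot 0\right) = 25 \left(\frac{33}{4} + 0\right) = 25 \cdot \frac{33}{4} = \frac{825}{4}$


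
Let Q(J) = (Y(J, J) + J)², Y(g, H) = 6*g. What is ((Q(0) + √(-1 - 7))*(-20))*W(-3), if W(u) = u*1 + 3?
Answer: 0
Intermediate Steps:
W(u) = 3 + u (W(u) = u + 3 = 3 + u)
Q(J) = 49*J² (Q(J) = (6*J + J)² = (7*J)² = 49*J²)
((Q(0) + √(-1 - 7))*(-20))*W(-3) = ((49*0² + √(-1 - 7))*(-20))*(3 - 3) = ((49*0 + √(-8))*(-20))*0 = ((0 + 2*I*√2)*(-20))*0 = ((2*I*√2)*(-20))*0 = -40*I*√2*0 = 0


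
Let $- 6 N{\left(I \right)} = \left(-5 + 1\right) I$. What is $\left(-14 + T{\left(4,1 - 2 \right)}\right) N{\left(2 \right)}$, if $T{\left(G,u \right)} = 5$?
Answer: $-12$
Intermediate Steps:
$N{\left(I \right)} = \frac{2 I}{3}$ ($N{\left(I \right)} = - \frac{\left(-5 + 1\right) I}{6} = - \frac{\left(-4\right) I}{6} = \frac{2 I}{3}$)
$\left(-14 + T{\left(4,1 - 2 \right)}\right) N{\left(2 \right)} = \left(-14 + 5\right) \frac{2}{3} \cdot 2 = \left(-9\right) \frac{4}{3} = -12$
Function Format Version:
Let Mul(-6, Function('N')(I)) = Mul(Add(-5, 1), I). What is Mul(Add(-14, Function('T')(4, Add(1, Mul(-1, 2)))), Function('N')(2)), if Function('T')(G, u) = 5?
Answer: -12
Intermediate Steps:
Function('N')(I) = Mul(Rational(2, 3), I) (Function('N')(I) = Mul(Rational(-1, 6), Mul(Add(-5, 1), I)) = Mul(Rational(-1, 6), Mul(-4, I)) = Mul(Rational(2, 3), I))
Mul(Add(-14, Function('T')(4, Add(1, Mul(-1, 2)))), Function('N')(2)) = Mul(Add(-14, 5), Mul(Rational(2, 3), 2)) = Mul(-9, Rational(4, 3)) = -12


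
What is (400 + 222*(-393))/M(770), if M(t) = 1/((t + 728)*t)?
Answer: -100173387160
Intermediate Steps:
M(t) = 1/(t*(728 + t)) (M(t) = 1/((728 + t)*t) = 1/(t*(728 + t)))
(400 + 222*(-393))/M(770) = (400 + 222*(-393))/((1/(770*(728 + 770)))) = (400 - 87246)/(((1/770)/1498)) = -86846/((1/770)*(1/1498)) = -86846/1/1153460 = -86846*1153460 = -100173387160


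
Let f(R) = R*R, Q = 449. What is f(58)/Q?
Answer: 3364/449 ≈ 7.4922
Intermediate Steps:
f(R) = R²
f(58)/Q = 58²/449 = 3364*(1/449) = 3364/449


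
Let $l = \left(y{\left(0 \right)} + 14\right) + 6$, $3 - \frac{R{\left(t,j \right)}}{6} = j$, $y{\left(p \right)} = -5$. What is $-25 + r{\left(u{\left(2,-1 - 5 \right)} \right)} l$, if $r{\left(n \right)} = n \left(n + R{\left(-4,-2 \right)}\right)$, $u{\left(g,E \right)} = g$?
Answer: $935$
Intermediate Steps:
$R{\left(t,j \right)} = 18 - 6 j$
$l = 15$ ($l = \left(-5 + 14\right) + 6 = 9 + 6 = 15$)
$r{\left(n \right)} = n \left(30 + n\right)$ ($r{\left(n \right)} = n \left(n + \left(18 - -12\right)\right) = n \left(n + \left(18 + 12\right)\right) = n \left(n + 30\right) = n \left(30 + n\right)$)
$-25 + r{\left(u{\left(2,-1 - 5 \right)} \right)} l = -25 + 2 \left(30 + 2\right) 15 = -25 + 2 \cdot 32 \cdot 15 = -25 + 64 \cdot 15 = -25 + 960 = 935$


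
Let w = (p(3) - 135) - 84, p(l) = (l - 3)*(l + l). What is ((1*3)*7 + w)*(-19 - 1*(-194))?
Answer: -34650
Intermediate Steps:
p(l) = 2*l*(-3 + l) (p(l) = (-3 + l)*(2*l) = 2*l*(-3 + l))
w = -219 (w = (2*3*(-3 + 3) - 135) - 84 = (2*3*0 - 135) - 84 = (0 - 135) - 84 = -135 - 84 = -219)
((1*3)*7 + w)*(-19 - 1*(-194)) = ((1*3)*7 - 219)*(-19 - 1*(-194)) = (3*7 - 219)*(-19 + 194) = (21 - 219)*175 = -198*175 = -34650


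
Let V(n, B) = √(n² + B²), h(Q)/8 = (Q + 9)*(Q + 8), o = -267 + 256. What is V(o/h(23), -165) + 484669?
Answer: 484669 + 11*√14170521601/7936 ≈ 4.8483e+5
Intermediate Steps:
o = -11
h(Q) = 8*(8 + Q)*(9 + Q) (h(Q) = 8*((Q + 9)*(Q + 8)) = 8*((9 + Q)*(8 + Q)) = 8*((8 + Q)*(9 + Q)) = 8*(8 + Q)*(9 + Q))
V(n, B) = √(B² + n²)
V(o/h(23), -165) + 484669 = √((-165)² + (-11/(576 + 8*23² + 136*23))²) + 484669 = √(27225 + (-11/(576 + 8*529 + 3128))²) + 484669 = √(27225 + (-11/(576 + 4232 + 3128))²) + 484669 = √(27225 + (-11/7936)²) + 484669 = √(27225 + 121/62980096) + 484669 = √(1714633113721/62980096) + 484669 = 11*√14170521601/7936 + 484669 = 484669 + 11*√14170521601/7936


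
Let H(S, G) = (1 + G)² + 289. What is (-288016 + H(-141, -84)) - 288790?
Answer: -569628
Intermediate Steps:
H(S, G) = 289 + (1 + G)²
(-288016 + H(-141, -84)) - 288790 = (-288016 + (289 + (1 - 84)²)) - 288790 = (-288016 + (289 + (-83)²)) - 288790 = (-288016 + (289 + 6889)) - 288790 = (-288016 + 7178) - 288790 = -280838 - 288790 = -569628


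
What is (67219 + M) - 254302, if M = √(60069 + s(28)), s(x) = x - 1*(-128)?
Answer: -187083 + 5*√2409 ≈ -1.8684e+5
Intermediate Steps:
s(x) = 128 + x (s(x) = x + 128 = 128 + x)
M = 5*√2409 (M = √(60069 + (128 + 28)) = √(60069 + 156) = √60225 = 5*√2409 ≈ 245.41)
(67219 + M) - 254302 = (67219 + 5*√2409) - 254302 = -187083 + 5*√2409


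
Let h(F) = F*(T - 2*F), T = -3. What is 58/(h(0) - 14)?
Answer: -29/7 ≈ -4.1429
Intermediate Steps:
h(F) = F*(-3 - 2*F)
58/(h(0) - 14) = 58/(-1*0*(3 + 2*0) - 14) = 58/(-1*0*(3 + 0) - 14) = 58/(-1*0*3 - 14) = 58/(0 - 14) = 58/(-14) = -1/14*58 = -29/7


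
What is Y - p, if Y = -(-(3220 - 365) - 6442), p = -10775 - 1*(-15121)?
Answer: 4951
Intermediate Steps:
p = 4346 (p = -10775 + 15121 = 4346)
Y = 9297 (Y = -(-1*2855 - 6442) = -(-2855 - 6442) = -1*(-9297) = 9297)
Y - p = 9297 - 1*4346 = 9297 - 4346 = 4951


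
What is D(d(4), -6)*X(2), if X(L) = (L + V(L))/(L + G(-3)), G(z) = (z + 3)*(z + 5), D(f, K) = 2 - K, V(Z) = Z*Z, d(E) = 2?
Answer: 24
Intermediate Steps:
V(Z) = Z**2
G(z) = (3 + z)*(5 + z)
X(L) = (L + L**2)/L (X(L) = (L + L**2)/(L + (15 + (-3)**2 + 8*(-3))) = (L + L**2)/(L + (15 + 9 - 24)) = (L + L**2)/(L + 0) = (L + L**2)/L)
D(d(4), -6)*X(2) = (2 - 1*(-6))*(1 + 2) = (2 + 6)*3 = 8*3 = 24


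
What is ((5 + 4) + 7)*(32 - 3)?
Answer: 464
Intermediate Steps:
((5 + 4) + 7)*(32 - 3) = (9 + 7)*29 = 16*29 = 464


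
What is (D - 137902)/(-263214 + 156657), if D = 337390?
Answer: -66496/35519 ≈ -1.8721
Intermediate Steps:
(D - 137902)/(-263214 + 156657) = (337390 - 137902)/(-263214 + 156657) = 199488/(-106557) = 199488*(-1/106557) = -66496/35519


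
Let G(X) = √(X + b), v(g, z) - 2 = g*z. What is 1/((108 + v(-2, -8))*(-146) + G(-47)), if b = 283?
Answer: -4599/84603145 - √59/169206290 ≈ -5.4405e-5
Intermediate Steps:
v(g, z) = 2 + g*z
G(X) = √(283 + X) (G(X) = √(X + 283) = √(283 + X))
1/((108 + v(-2, -8))*(-146) + G(-47)) = 1/((108 + (2 - 2*(-8)))*(-146) + √(283 - 47)) = 1/((108 + (2 + 16))*(-146) + √236) = 1/((108 + 18)*(-146) + 2*√59) = 1/(126*(-146) + 2*√59) = 1/(-18396 + 2*√59)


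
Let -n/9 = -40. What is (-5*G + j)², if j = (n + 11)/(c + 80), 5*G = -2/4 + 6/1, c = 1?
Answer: 22201/26244 ≈ 0.84595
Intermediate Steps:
G = 11/10 (G = (-2/4 + 6/1)/5 = (-2*¼ + 6*1)/5 = (-½ + 6)/5 = (⅕)*(11/2) = 11/10 ≈ 1.1000)
n = 360 (n = -9*(-40) = 360)
j = 371/81 (j = (360 + 11)/(1 + 80) = 371/81 ≈ 4.5802)
(-5*G + j)² = (-5*11/10 + 371/81)² = (-11/2 + 371/81)² = (-149/162)² = 22201/26244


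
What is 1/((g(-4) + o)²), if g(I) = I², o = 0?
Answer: 1/256 ≈ 0.0039063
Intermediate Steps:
1/((g(-4) + o)²) = 1/(((-4)² + 0)²) = 1/((16 + 0)²) = 1/(16²) = 1/256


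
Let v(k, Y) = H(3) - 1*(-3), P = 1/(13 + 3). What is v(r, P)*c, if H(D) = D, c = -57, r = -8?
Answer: -342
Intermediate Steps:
P = 1/16 ≈ 0.062500
v(k, Y) = 6 (v(k, Y) = 3 - 1*(-3) = 3 + 3 = 6)
v(r, P)*c = 6*(-57) = -342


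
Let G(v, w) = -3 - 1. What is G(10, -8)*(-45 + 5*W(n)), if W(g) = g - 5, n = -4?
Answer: 360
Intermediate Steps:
G(v, w) = -4
W(g) = -5 + g
G(10, -8)*(-45 + 5*W(n)) = -4*(-45 + 5*(-5 - 4)) = -4*(-45 + 5*(-9)) = -4*(-45 - 45) = -4*(-90) = 360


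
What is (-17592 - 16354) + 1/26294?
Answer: -892576123/26294 ≈ -33946.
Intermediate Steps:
(-17592 - 16354) + 1/26294 = -33946 + 1/26294 = -892576123/26294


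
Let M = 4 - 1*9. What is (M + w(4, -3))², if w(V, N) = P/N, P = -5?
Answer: 100/9 ≈ 11.111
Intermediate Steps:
M = -5 (M = 4 - 9 = -5)
w(V, N) = -5/N
(M + w(4, -3))² = (-5 - 5/(-3))² = (-5 - 5*(-⅓))² = (-5 + 5/3)² = (-10/3)² = 100/9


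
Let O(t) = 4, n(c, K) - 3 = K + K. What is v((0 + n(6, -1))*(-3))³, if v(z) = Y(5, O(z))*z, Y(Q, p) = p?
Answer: -1728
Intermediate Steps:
n(c, K) = 3 + 2*K (n(c, K) = 3 + (K + K) = 3 + 2*K)
v(z) = 4*z
v((0 + n(6, -1))*(-3))³ = (4*((0 + (3 + 2*(-1)))*(-3)))³ = (4*((0 + (3 - 2))*(-3)))³ = (4*((0 + 1)*(-3)))³ = (4*(1*(-3)))³ = (4*(-3))³ = (-12)³ = -1728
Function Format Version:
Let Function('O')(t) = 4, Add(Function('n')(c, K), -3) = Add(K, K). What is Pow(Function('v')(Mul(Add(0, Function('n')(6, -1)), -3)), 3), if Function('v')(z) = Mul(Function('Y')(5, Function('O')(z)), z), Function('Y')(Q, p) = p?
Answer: -1728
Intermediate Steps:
Function('n')(c, K) = Add(3, Mul(2, K)) (Function('n')(c, K) = Add(3, Add(K, K)) = Add(3, Mul(2, K)))
Function('v')(z) = Mul(4, z)
Pow(Function('v')(Mul(Add(0, Function('n')(6, -1)), -3)), 3) = Pow(Mul(4, Mul(Add(0, Add(3, Mul(2, -1))), -3)), 3) = Pow(Mul(4, Mul(Add(0, Add(3, -2)), -3)), 3) = Pow(Mul(4, Mul(Add(0, 1), -3)), 3) = Pow(Mul(4, Mul(1, -3)), 3) = Pow(Mul(4, -3), 3) = Pow(-12, 3) = -1728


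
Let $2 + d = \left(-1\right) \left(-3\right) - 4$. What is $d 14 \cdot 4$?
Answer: $-168$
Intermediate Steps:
$d = -3$ ($d = -2 - 1 = -3$)
$d 14 \cdot 4 = \left(-3\right) 14 \cdot 4 = \left(-42\right) 4 = -168$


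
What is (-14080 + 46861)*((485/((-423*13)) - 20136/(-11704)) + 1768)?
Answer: 22223577433484/383097 ≈ 5.8010e+7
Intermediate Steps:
(-14080 + 46861)*((485/((-423*13)) - 20136/(-11704)) + 1768) = 32781*((485/(-5499) - 20136*(-1/11704)) + 1768) = 32781*((485*(-1/5499) + 2517/1463) + 1768) = 32781*((-485/5499 + 2517/1463) + 1768) = 32781*(13131428/8045037 + 1768) = 32781*(14236756844/8045037) = 22223577433484/383097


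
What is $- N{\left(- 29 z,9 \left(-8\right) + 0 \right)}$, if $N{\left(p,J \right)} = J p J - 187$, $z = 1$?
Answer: $150523$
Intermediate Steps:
$N{\left(p,J \right)} = -187 + p J^{2}$ ($N{\left(p,J \right)} = p J^{2} - 187 = -187 + p J^{2}$)
$- N{\left(- 29 z,9 \left(-8\right) + 0 \right)} = - (-187 + \left(-29\right) 1 \left(9 \left(-8\right) + 0\right)^{2}) = - (-187 - 29 \left(-72 + 0\right)^{2}) = - (-187 - 29 \left(-72\right)^{2}) = - (-187 - 150336) = \left(-1\right) \left(-150523\right) = 150523$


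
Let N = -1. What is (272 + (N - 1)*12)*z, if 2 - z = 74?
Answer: -17856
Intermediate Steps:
z = -72 (z = 2 - 1*74 = 2 - 74 = -72)
(272 + (N - 1)*12)*z = (272 + (-1 - 1)*12)*(-72) = (272 - 2*12)*(-72) = (272 - 24)*(-72) = 248*(-72) = -17856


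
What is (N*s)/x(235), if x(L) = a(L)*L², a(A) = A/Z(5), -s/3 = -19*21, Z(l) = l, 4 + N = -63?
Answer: -80199/2595575 ≈ -0.030898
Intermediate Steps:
N = -67 (N = -4 - 63 = -67)
s = 1197 (s = -(-57)*21 = -3*(-399) = 1197)
a(A) = A/5
x(L) = L³/5 (x(L) = (L/5)*L² = L³/5)
(N*s)/x(235) = (-67*1197)/(((⅕)*235³)) = -80199/((⅕)*12977875) = -80199/2595575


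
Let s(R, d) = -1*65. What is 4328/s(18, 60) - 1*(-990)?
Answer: 60022/65 ≈ 923.42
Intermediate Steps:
s(R, d) = -65
4328/s(18, 60) - 1*(-990) = 4328/(-65) - 1*(-990) = 4328*(-1/65) + 990 = -4328/65 + 990 = 60022/65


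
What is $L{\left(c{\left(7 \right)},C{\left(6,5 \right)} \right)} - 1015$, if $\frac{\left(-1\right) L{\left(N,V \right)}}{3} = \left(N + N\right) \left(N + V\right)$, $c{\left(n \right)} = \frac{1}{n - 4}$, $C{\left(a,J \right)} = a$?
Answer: $- \frac{3083}{3} \approx -1027.7$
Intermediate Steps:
$c{\left(n \right)} = \frac{1}{-4 + n}$
$L{\left(N,V \right)} = - 6 N \left(N + V\right)$ ($L{\left(N,V \right)} = - 3 \left(N + N\right) \left(N + V\right) = - 3 \cdot 2 N \left(N + V\right) = - 6 N \left(N + V\right)$)
$L{\left(c{\left(7 \right)},C{\left(6,5 \right)} \right)} - 1015 = - \frac{6 \left(\frac{1}{-4 + 7} + 6\right)}{-4 + 7} - 1015 = - \frac{6 \left(\frac{1}{3} + 6\right)}{3} - 1015 = \left(-6\right) \frac{1}{3} \left(\frac{1}{3} + 6\right) - 1015 = \left(-6\right) \frac{1}{3} \cdot \frac{19}{3} - 1015 = - \frac{38}{3} - 1015 = - \frac{3083}{3}$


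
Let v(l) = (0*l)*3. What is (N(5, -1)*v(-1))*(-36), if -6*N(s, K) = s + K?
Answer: 0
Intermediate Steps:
v(l) = 0 (v(l) = 0*3 = 0)
N(s, K) = -K/6 - s/6 (N(s, K) = -(s + K)/6 = -(K + s)/6 = -K/6 - s/6)
(N(5, -1)*v(-1))*(-36) = ((-⅙*(-1) - ⅙*5)*0)*(-36) = ((⅙ - ⅚)*0)*(-36) = -⅔*0*(-36) = 0*(-36) = 0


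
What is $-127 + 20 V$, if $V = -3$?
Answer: $-187$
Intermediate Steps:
$-127 + 20 V = -127 + 20 \left(-3\right) = -127 - 60 = -187$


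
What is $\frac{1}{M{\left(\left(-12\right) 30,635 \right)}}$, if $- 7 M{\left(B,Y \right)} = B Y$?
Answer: $\frac{7}{228600} \approx 3.0621 \cdot 10^{-5}$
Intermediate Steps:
$M{\left(B,Y \right)} = - \frac{B Y}{7}$
$\frac{1}{M{\left(\left(-12\right) 30,635 \right)}} = \frac{1}{\left(- \frac{1}{7}\right) \left(\left(-12\right) 30\right) 635} = \frac{1}{\left(- \frac{1}{7}\right) \left(-360\right) 635} = \frac{1}{\frac{228600}{7}} = \frac{7}{228600}$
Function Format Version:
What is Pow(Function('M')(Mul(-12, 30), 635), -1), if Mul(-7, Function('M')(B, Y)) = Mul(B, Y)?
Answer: Rational(7, 228600) ≈ 3.0621e-5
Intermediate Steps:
Function('M')(B, Y) = Mul(Rational(-1, 7), B, Y) (Function('M')(B, Y) = Mul(Rational(-1, 7), Mul(B, Y)) = Mul(Rational(-1, 7), B, Y))
Pow(Function('M')(Mul(-12, 30), 635), -1) = Pow(Mul(Rational(-1, 7), Mul(-12, 30), 635), -1) = Pow(Mul(Rational(-1, 7), -360, 635), -1) = Pow(Rational(228600, 7), -1) = Rational(7, 228600)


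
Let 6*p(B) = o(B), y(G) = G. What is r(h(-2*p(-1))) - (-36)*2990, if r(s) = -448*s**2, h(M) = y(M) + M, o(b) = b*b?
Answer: 966968/9 ≈ 1.0744e+5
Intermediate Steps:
o(b) = b**2
p(B) = B**2/6
h(M) = 2*M (h(M) = M + M = 2*M)
r(h(-2*p(-1))) - (-36)*2990 = -448*(2*(-(-1)**2/3))**2 - (-36)*2990 = -448*(2*(-1/3))**2 - 1*(-107640) = -448*(2*(-2*1/6))**2 + 107640 = -448*(2*(-1/3))**2 + 107640 = -448*(-2/3)**2 + 107640 = -448*4/9 + 107640 = -1792/9 + 107640 = 966968/9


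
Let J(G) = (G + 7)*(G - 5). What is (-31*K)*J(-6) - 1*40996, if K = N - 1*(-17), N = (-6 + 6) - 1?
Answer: -35540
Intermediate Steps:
N = -1 (N = 0 - 1 = -1)
J(G) = (-5 + G)*(7 + G) (J(G) = (7 + G)*(-5 + G) = (-5 + G)*(7 + G))
K = 16 (K = -1 - 1*(-17) = -1 + 17 = 16)
(-31*K)*J(-6) - 1*40996 = (-31*16)*(-35 + (-6)² + 2*(-6)) - 1*40996 = -496*(-35 + 36 - 12) - 40996 = -496*(-11) - 40996 = 5456 - 40996 = -35540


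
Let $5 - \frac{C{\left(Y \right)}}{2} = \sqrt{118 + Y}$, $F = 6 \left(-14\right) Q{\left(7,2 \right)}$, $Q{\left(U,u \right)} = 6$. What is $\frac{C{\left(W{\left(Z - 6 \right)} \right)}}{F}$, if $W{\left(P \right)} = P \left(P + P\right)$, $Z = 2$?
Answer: $- \frac{5}{252} + \frac{5 \sqrt{6}}{252} \approx 0.02876$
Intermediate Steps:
$F = -504$ ($F = 6 \left(-14\right) 6 = \left(-84\right) 6 = -504$)
$W{\left(P \right)} = 2 P^{2}$ ($W{\left(P \right)} = P 2 P = 2 P^{2}$)
$C{\left(Y \right)} = 10 - 2 \sqrt{118 + Y}$
$\frac{C{\left(W{\left(Z - 6 \right)} \right)}}{F} = \frac{10 - 2 \sqrt{118 + 2 \left(2 - 6\right)^{2}}}{-504} = \left(10 - 2 \sqrt{118 + 2 \left(-4\right)^{2}}\right) \left(- \frac{1}{504}\right) = \left(10 - 2 \sqrt{118 + 2 \cdot 16}\right) \left(- \frac{1}{504}\right) = \left(10 - 2 \sqrt{118 + 32}\right) \left(- \frac{1}{504}\right) = \left(10 - 2 \sqrt{150}\right) \left(- \frac{1}{504}\right) = \left(10 - 2 \cdot 5 \sqrt{6}\right) \left(- \frac{1}{504}\right) = \left(10 - 10 \sqrt{6}\right) \left(- \frac{1}{504}\right) = - \frac{5}{252} + \frac{5 \sqrt{6}}{252}$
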